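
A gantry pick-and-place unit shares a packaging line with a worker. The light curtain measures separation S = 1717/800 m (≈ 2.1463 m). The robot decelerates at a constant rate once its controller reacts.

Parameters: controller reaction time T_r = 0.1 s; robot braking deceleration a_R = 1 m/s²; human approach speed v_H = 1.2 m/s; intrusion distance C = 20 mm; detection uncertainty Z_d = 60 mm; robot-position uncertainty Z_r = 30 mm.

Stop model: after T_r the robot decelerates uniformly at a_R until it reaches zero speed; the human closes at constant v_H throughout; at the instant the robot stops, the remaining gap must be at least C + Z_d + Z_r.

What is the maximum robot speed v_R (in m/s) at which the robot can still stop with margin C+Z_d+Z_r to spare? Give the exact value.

quadratic (1/2)·v² + (13/10)·v + (-1533/800) = 0
  disc = (13/10)² − 4·(1/2)·(-1533/800) = 2209/400 ; √disc = 47/20
  v_R = (−(13/10) + 47/20) / (2·(1/2)) = 21/20 m/s
check:
braking lasts T_s = (21/20)/1 = 1.0500 s
robot covers v_R·T_r = 1.0500·0.1000 = 0.1050 m before braking
robot under decel: 1.0500²/(2·1.0000) = 0.5513 m
person approaches 1.2000·(0.1000+1.0500) = 1.3800 m
residual clearance needed = 0.0200+0.0600+0.0300 = 0.1100 m
sum ≈ 0.1050+0.5513+1.3800+0.1100 ≈ 2.1463 m = S ✓

v_R_max = 21/20 m/s = 1.0500 m/s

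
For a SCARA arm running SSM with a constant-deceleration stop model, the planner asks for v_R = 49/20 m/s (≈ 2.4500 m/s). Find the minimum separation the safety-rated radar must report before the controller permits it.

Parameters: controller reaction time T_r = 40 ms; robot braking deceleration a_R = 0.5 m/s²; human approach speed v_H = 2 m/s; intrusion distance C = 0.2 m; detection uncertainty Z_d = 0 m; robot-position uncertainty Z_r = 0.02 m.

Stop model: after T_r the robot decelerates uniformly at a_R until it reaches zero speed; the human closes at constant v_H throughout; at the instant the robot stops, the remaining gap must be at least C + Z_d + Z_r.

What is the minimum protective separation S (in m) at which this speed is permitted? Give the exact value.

S_min = 32401/2000 m = 16.2005 m

stop time T_s = (49/20)/(1/2) = 4.9000 s
robot covers v_R·T_r = 2.4500·0.0400 = 0.0980 m before braking
braking distance = 2.4500²/(2·0.5000) = 6.0025 m
human over T_r+T_s: 2.0000·(0.0400+4.9000) = 9.8800 m
margins: 0.2000+0.0000+0.0200 = 0.2200 m
S_min ≈ 0.0980+6.0025+9.8800+0.2200  ⇒  S_min = 32401/2000 m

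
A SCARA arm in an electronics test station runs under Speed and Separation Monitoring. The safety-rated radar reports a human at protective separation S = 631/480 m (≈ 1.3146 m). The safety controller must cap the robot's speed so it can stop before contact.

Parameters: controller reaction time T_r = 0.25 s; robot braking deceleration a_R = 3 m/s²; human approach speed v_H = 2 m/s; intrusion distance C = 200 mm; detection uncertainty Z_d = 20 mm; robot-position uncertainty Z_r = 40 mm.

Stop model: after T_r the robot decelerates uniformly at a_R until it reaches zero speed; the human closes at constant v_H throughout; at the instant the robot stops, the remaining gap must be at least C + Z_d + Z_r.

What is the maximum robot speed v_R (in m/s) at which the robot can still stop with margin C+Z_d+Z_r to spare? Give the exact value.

quadratic (1/6)·v² + (11/12)·v + (-1331/2400) = 0
  disc = (11/12)² − 4·(1/6)·(-1331/2400) = 121/100 ; √disc = 11/10
  v_R = (−(11/12) + 11/10) / (2·(1/6)) = 11/20 m/s
check:
braking lasts T_s = (11/20)/3 = 0.1833 s
reaction-phase robot travel = 0.5500·0.2500 = 0.1375 m
braking distance = 0.5500²/(2·3.0000) = 0.0504 m
human closes 2.0000·0.4333 = 0.8667 m
margins: 0.2000+0.0200+0.0400 = 0.2600 m
sum ≈ 0.1375+0.0504+0.8667+0.2600 ≈ 1.3146 m = S ✓

v_R_max = 11/20 m/s = 0.5500 m/s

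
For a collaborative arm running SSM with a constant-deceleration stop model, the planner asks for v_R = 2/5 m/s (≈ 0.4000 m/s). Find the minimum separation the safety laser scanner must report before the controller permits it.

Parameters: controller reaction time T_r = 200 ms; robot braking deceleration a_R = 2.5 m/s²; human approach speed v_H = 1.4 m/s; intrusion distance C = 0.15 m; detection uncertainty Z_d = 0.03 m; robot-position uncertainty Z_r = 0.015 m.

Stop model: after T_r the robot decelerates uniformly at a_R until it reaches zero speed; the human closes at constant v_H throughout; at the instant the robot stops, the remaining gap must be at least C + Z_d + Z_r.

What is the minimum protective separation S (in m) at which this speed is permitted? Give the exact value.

S_min = 811/1000 m = 0.8110 m

braking lasts T_s = (2/5)/(5/2) = 0.1600 s
robot covers v_R·T_r = 0.4000·0.2000 = 0.0800 m before braking
braking distance = 0.4000²/(2·2.5000) = 0.0320 m
human closes 1.4000·0.3600 = 0.5040 m
C+Z_d+Z_r = 0.1500+0.0300+0.0150 = 0.1950 m
S_min ≈ 0.0800+0.0320+0.5040+0.1950  ⇒  S_min = 811/1000 m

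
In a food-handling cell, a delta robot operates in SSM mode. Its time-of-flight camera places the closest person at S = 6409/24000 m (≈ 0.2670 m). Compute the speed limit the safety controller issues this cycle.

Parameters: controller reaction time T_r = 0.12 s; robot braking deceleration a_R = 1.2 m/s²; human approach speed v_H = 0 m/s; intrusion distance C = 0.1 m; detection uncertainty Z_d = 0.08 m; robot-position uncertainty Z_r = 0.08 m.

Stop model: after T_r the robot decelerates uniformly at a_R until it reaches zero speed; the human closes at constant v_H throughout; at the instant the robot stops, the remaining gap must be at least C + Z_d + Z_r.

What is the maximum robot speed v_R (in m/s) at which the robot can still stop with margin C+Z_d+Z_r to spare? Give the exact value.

v_R_max = 1/20 m/s = 0.0500 m/s

collect terms ⇒ (5/12)·v_R² + (3/25)·v_R + (-169/24000) = 0
  disc = (3/25)² − 4·(5/12)·(-169/24000) = 9409/360000 ; √disc = 97/600
  v_R = (−(3/25) + 97/600) / (2·(5/12)) = 1/20 m/s
check:
stop time T_s = (1/20)/(6/5) = 0.0417 s
robot covers v_R·T_r = 0.0500·0.1200 = 0.0060 m before braking
braking distance = 0.0500²/(2·1.2000) = 0.0010 m
human closes 0.0000·0.1617 = 0.0000 m
margins: 0.1000+0.0800+0.0800 = 0.2600 m
sum ≈ 0.0060+0.0010+0.0000+0.2600 ≈ 0.2670 m = S ✓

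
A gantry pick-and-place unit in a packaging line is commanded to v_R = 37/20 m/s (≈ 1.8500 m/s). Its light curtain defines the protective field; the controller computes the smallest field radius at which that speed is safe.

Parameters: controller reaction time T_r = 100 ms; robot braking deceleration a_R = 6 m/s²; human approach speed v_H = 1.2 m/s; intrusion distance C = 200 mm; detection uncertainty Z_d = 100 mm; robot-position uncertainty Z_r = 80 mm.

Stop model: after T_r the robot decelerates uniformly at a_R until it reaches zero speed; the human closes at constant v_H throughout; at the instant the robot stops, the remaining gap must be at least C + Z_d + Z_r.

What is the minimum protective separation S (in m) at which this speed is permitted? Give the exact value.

S_min = 6433/4800 m = 1.3402 m

T_s = v_R/a_R = (37/20)/6 = 0.3083 s
robot covers v_R·T_r = 1.8500·0.1000 = 0.1850 m before braking
robot under decel: 1.8500²/(2·6.0000) = 0.2852 m
person approaches 1.2000·(0.1000+0.3083) = 0.4900 m
residual clearance needed = 0.2000+0.1000+0.0800 = 0.3800 m
S_min ≈ 0.1850+0.2852+0.4900+0.3800  ⇒  S_min = 6433/4800 m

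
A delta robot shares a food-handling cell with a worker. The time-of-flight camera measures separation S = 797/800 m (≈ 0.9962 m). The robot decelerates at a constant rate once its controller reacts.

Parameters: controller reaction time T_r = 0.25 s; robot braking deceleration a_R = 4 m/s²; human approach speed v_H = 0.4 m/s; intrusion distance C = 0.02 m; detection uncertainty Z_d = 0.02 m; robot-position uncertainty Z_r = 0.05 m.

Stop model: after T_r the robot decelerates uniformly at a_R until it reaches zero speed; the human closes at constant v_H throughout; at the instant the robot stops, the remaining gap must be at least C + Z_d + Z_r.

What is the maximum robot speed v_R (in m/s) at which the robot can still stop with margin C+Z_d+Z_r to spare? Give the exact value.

quadratic (1/8)·v² + (7/20)·v + (-129/160) = 0
  disc = (7/20)² − 4·(1/8)·(-129/160) = 841/1600 ; √disc = 29/40
  v_R = (−(7/20) + 29/40) / (2·(1/8)) = 3/2 m/s
check:
stop time T_s = (3/2)/4 = 0.3750 s
robot in T_r: 1.5000·0.2500 = 0.3750 m
braking distance = 1.5000²/(2·4.0000) = 0.2812 m
person approaches 0.4000·(0.2500+0.3750) = 0.2500 m
C+Z_d+Z_r = 0.0200+0.0200+0.0500 = 0.0900 m
sum ≈ 0.3750+0.2812+0.2500+0.0900 ≈ 0.9962 m = S ✓

v_R_max = 3/2 m/s = 1.5000 m/s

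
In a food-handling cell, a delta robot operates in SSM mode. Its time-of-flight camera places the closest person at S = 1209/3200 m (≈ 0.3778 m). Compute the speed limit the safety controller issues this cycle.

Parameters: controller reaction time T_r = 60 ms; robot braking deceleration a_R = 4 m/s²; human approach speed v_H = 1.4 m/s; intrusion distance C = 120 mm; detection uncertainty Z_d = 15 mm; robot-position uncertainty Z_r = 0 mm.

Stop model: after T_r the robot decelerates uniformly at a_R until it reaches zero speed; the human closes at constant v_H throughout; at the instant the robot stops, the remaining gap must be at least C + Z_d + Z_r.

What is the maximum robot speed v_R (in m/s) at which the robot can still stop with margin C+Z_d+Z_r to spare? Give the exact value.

quadratic (1/8)·v² + (41/100)·v + (-2541/16000) = 0
  disc = (41/100)² − 4·(1/8)·(-2541/16000) = 39601/160000 ; √disc = 199/400
  v_R = (−(41/100) + 199/400) / (2·(1/8)) = 7/20 m/s
check:
stop time T_s = (7/20)/4 = 0.0875 s
reaction-phase robot travel = 0.3500·0.0600 = 0.0210 m
robot covers 0.3500·0.0875 − ½·4.0000·0.0875² = 0.0153 m while stopping
person approaches 1.4000·(0.0600+0.0875) = 0.2065 m
C+Z_d+Z_r = 0.1200+0.0150+0.0000 = 0.1350 m
sum ≈ 0.0210+0.0153+0.2065+0.1350 ≈ 0.3778 m = S ✓

v_R_max = 7/20 m/s = 0.3500 m/s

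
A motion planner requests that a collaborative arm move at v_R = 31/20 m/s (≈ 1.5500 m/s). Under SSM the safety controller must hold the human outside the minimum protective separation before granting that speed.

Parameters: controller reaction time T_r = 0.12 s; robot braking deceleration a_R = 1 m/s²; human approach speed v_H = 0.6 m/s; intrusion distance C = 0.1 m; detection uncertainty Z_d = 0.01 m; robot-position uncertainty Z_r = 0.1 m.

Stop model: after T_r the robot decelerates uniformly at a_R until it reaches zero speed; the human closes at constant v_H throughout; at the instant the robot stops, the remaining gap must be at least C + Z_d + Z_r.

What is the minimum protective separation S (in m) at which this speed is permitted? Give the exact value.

T_s = v_R/a_R = (31/20)/1 = 1.5500 s
reaction-phase robot travel = 1.5500·0.1200 = 0.1860 m
robot covers 1.5500·1.5500 − ½·1.0000·1.5500² = 1.2012 m while stopping
person approaches 0.6000·(0.1200+1.5500) = 1.0020 m
C+Z_d+Z_r = 0.1000+0.0100+0.1000 = 0.2100 m
S_min ≈ 0.1860+1.2012+1.0020+0.2100  ⇒  S_min = 10397/4000 m

S_min = 10397/4000 m = 2.5993 m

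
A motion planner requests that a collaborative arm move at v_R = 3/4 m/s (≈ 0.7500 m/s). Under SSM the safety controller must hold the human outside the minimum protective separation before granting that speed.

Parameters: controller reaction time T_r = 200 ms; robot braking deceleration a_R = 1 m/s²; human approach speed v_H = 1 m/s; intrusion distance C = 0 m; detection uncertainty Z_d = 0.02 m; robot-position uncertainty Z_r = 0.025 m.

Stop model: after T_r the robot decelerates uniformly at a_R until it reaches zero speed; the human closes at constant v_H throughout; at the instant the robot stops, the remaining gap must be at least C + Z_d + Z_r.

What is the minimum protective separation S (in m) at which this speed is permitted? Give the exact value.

T_s = v_R/a_R = (3/4)/1 = 0.7500 s
robot in T_r: 0.7500·0.2000 = 0.1500 m
robot under decel: 0.7500²/(2·1.0000) = 0.2812 m
person approaches 1.0000·(0.2000+0.7500) = 0.9500 m
C+Z_d+Z_r = 0.0000+0.0200+0.0250 = 0.0450 m
S_min ≈ 0.1500+0.2812+0.9500+0.0450  ⇒  S_min = 1141/800 m

S_min = 1141/800 m = 1.4263 m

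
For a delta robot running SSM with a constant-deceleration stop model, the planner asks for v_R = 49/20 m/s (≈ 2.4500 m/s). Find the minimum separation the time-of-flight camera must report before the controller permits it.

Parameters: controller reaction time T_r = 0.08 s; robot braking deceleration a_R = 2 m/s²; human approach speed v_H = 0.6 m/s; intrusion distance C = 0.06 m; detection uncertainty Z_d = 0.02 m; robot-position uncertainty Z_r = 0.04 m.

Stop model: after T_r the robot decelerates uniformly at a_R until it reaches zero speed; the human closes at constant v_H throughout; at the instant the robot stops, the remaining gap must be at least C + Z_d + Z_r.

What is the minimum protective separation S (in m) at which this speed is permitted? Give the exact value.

S_min = 20797/8000 m = 2.5996 m

stop time T_s = (49/20)/2 = 1.2250 s
robot covers v_R·T_r = 2.4500·0.0800 = 0.1960 m before braking
robot covers 2.4500·1.2250 − ½·2.0000·1.2250² = 1.5006 m while stopping
person approaches 0.6000·(0.0800+1.2250) = 0.7830 m
residual clearance needed = 0.0600+0.0200+0.0400 = 0.1200 m
S_min ≈ 0.1960+1.5006+0.7830+0.1200  ⇒  S_min = 20797/8000 m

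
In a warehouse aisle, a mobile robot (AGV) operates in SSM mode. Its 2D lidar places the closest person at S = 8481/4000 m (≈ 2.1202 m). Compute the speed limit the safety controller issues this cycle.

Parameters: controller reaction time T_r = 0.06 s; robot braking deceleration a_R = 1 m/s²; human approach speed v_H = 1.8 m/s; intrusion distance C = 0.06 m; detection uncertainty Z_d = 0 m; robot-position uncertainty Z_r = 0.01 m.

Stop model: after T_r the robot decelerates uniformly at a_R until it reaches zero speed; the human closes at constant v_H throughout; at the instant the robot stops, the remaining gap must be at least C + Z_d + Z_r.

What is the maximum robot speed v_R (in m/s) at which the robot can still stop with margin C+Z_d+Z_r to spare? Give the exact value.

v_R_max = 17/20 m/s = 0.8500 m/s

at the boundary: (1/2)·v² + (93/50)·v + (-7769/4000) = 0
  disc = (93/50)² − 4·(1/2)·(-7769/4000) = 73441/10000 ; √disc = 271/100
  v_R = (−(93/50) + 271/100) / (2·(1/2)) = 17/20 m/s
check:
braking lasts T_s = (17/20)/1 = 0.8500 s
reaction-phase robot travel = 0.8500·0.0600 = 0.0510 m
robot under decel: 0.8500²/(2·1.0000) = 0.3613 m
human over T_r+T_s: 1.8000·(0.0600+0.8500) = 1.6380 m
margins: 0.0600+0.0000+0.0100 = 0.0700 m
sum ≈ 0.0510+0.3613+1.6380+0.0700 ≈ 2.1202 m = S ✓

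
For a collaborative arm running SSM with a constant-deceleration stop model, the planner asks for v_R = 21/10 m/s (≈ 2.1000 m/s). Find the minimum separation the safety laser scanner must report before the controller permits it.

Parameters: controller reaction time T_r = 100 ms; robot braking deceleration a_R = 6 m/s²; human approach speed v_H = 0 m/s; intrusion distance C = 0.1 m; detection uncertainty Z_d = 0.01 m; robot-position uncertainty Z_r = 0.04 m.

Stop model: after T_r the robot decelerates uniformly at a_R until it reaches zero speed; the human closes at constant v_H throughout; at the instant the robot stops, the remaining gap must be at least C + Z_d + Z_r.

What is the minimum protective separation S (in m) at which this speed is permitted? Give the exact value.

braking lasts T_s = (21/10)/6 = 0.3500 s
robot in T_r: 2.1000·0.1000 = 0.2100 m
braking distance = 2.1000²/(2·6.0000) = 0.3675 m
human closes 0.0000·0.4500 = 0.0000 m
C+Z_d+Z_r = 0.1000+0.0100+0.0400 = 0.1500 m
S_min ≈ 0.2100+0.3675+0.0000+0.1500  ⇒  S_min = 291/400 m

S_min = 291/400 m = 0.7275 m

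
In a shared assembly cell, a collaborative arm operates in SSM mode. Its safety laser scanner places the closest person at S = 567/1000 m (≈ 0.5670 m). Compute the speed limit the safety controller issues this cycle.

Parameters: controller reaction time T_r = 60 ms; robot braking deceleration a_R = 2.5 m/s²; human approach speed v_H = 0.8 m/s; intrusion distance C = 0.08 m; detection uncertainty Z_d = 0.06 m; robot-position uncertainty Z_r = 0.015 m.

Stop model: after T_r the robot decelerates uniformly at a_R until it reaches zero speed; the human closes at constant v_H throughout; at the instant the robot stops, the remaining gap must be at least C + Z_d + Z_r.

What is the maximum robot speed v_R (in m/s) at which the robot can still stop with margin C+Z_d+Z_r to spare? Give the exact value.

v_R_max = 7/10 m/s = 0.7000 m/s

at the boundary: (1/5)·v² + (19/50)·v + (-91/250) = 0
  disc = (19/50)² − 4·(1/5)·(-91/250) = 1089/2500 ; √disc = 33/50
  v_R = (−(19/50) + 33/50) / (2·(1/5)) = 7/10 m/s
check:
braking lasts T_s = (7/10)/(5/2) = 0.2800 s
robot covers v_R·T_r = 0.7000·0.0600 = 0.0420 m before braking
braking distance = 0.7000²/(2·2.5000) = 0.0980 m
human closes 0.8000·0.3400 = 0.2720 m
C+Z_d+Z_r = 0.0800+0.0600+0.0150 = 0.1550 m
sum ≈ 0.0420+0.0980+0.2720+0.1550 ≈ 0.5670 m = S ✓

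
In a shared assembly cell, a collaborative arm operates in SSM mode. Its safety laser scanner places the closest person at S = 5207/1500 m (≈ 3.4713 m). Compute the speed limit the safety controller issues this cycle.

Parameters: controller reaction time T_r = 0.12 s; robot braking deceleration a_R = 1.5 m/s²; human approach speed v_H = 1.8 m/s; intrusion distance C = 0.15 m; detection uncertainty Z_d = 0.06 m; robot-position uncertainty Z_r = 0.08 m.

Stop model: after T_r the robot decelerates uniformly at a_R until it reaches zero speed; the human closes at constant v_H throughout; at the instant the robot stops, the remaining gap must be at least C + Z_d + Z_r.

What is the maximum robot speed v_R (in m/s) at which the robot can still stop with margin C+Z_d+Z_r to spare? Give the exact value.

v_R_max = 8/5 m/s = 1.6000 m/s

collect terms ⇒ (1/3)·v_R² + (33/25)·v_R + (-1112/375) = 0
  disc = (33/25)² − 4·(1/3)·(-1112/375) = 32041/5625 ; √disc = 179/75
  v_R = (−(33/25) + 179/75) / (2·(1/3)) = 8/5 m/s
check:
braking lasts T_s = (8/5)/(3/2) = 1.0667 s
robot in T_r: 1.6000·0.1200 = 0.1920 m
braking distance = 1.6000²/(2·1.5000) = 0.8533 m
human over T_r+T_s: 1.8000·(0.1200+1.0667) = 2.1360 m
C+Z_d+Z_r = 0.1500+0.0600+0.0800 = 0.2900 m
sum ≈ 0.1920+0.8533+2.1360+0.2900 ≈ 3.4713 m = S ✓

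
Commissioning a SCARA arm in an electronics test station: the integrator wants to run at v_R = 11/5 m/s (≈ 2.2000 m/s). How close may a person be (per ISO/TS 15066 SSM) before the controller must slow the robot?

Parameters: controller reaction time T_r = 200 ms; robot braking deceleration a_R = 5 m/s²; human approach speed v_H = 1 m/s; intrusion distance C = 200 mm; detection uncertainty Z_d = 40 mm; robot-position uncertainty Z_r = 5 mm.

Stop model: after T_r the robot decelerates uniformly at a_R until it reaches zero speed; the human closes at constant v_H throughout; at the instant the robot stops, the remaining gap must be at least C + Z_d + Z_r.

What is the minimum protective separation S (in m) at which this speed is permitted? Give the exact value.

S_min = 1809/1000 m = 1.8090 m

stop time T_s = (11/5)/5 = 0.4400 s
robot covers v_R·T_r = 2.2000·0.2000 = 0.4400 m before braking
robot under decel: 2.2000²/(2·5.0000) = 0.4840 m
human closes 1.0000·0.6400 = 0.6400 m
C+Z_d+Z_r = 0.2000+0.0400+0.0050 = 0.2450 m
S_min ≈ 0.4400+0.4840+0.6400+0.2450  ⇒  S_min = 1809/1000 m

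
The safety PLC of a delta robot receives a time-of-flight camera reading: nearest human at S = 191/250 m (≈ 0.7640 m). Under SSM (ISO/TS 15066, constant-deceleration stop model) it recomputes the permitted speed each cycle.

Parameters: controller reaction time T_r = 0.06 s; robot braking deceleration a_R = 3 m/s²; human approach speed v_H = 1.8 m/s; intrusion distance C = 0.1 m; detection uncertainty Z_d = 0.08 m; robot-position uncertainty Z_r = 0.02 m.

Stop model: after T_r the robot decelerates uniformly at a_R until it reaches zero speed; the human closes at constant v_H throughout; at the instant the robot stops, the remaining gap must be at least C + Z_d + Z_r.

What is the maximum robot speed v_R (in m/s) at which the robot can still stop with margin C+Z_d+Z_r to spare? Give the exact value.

v_R_max = 3/5 m/s = 0.6000 m/s

quadratic (1/6)·v² + (33/50)·v + (-57/125) = 0
  disc = (33/50)² − 4·(1/6)·(-57/125) = 1849/2500 ; √disc = 43/50
  v_R = (−(33/50) + 43/50) / (2·(1/6)) = 3/5 m/s
check:
T_s = v_R/a_R = (3/5)/3 = 0.2000 s
robot covers v_R·T_r = 0.6000·0.0600 = 0.0360 m before braking
robot under decel: 0.6000²/(2·3.0000) = 0.0600 m
human over T_r+T_s: 1.8000·(0.0600+0.2000) = 0.4680 m
margins: 0.1000+0.0800+0.0200 = 0.2000 m
sum ≈ 0.0360+0.0600+0.4680+0.2000 ≈ 0.7640 m = S ✓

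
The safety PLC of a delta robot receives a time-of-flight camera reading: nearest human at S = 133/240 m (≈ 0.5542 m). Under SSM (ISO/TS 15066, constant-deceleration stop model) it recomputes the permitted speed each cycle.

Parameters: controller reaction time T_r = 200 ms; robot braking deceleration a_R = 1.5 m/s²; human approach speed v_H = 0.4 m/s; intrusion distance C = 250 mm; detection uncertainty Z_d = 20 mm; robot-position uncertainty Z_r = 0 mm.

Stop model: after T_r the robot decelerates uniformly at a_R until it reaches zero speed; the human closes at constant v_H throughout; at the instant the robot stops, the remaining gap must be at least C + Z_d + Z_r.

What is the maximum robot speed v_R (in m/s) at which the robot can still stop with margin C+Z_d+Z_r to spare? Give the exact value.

at the boundary: (1/3)·v² + (7/15)·v + (-49/240) = 0
  disc = (7/15)² − 4·(1/3)·(-49/240) = 49/100 ; √disc = 7/10
  v_R = (−(7/15) + 7/10) / (2·(1/3)) = 7/20 m/s
check:
stop time T_s = (7/20)/(3/2) = 0.2333 s
robot in T_r: 0.3500·0.2000 = 0.0700 m
braking distance = 0.3500²/(2·1.5000) = 0.0408 m
human closes 0.4000·0.4333 = 0.1733 m
margins: 0.2500+0.0200+0.0000 = 0.2700 m
sum ≈ 0.0700+0.0408+0.1733+0.2700 ≈ 0.5542 m = S ✓

v_R_max = 7/20 m/s = 0.3500 m/s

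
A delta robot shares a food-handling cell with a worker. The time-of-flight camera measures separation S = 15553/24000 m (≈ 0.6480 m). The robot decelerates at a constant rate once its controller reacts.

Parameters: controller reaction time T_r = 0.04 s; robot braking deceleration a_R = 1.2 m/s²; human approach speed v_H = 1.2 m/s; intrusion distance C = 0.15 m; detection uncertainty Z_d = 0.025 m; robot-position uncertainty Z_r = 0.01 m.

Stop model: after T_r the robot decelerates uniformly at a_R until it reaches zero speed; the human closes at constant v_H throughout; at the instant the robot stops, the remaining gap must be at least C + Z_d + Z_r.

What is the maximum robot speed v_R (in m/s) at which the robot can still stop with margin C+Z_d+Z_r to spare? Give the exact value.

v_R_max = 7/20 m/s = 0.3500 m/s

collect terms ⇒ (5/12)·v_R² + (26/25)·v_R + (-9961/24000) = 0
  disc = (26/25)² − 4·(5/12)·(-9961/24000) = 638401/360000 ; √disc = 799/600
  v_R = (−(26/25) + 799/600) / (2·(5/12)) = 7/20 m/s
check:
braking lasts T_s = (7/20)/(6/5) = 0.2917 s
reaction-phase robot travel = 0.3500·0.0400 = 0.0140 m
robot covers 0.3500·0.2917 − ½·1.2000·0.2917² = 0.0510 m while stopping
human over T_r+T_s: 1.2000·(0.0400+0.2917) = 0.3980 m
margins: 0.1500+0.0250+0.0100 = 0.1850 m
sum ≈ 0.0140+0.0510+0.3980+0.1850 ≈ 0.6480 m = S ✓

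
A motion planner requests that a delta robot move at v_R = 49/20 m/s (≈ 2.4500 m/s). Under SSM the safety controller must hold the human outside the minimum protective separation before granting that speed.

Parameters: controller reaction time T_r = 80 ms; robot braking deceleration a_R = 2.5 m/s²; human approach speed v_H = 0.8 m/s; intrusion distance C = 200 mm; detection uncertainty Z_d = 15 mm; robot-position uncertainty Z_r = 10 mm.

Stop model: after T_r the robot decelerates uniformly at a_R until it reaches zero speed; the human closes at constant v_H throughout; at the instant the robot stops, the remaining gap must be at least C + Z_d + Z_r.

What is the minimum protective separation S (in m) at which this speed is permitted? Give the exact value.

braking lasts T_s = (49/20)/(5/2) = 0.9800 s
robot in T_r: 2.4500·0.0800 = 0.1960 m
robot covers 2.4500·0.9800 − ½·2.5000·0.9800² = 1.2005 m while stopping
person approaches 0.8000·(0.0800+0.9800) = 0.8480 m
residual clearance needed = 0.2000+0.0150+0.0100 = 0.2250 m
S_min ≈ 0.1960+1.2005+0.8480+0.2250  ⇒  S_min = 4939/2000 m

S_min = 4939/2000 m = 2.4695 m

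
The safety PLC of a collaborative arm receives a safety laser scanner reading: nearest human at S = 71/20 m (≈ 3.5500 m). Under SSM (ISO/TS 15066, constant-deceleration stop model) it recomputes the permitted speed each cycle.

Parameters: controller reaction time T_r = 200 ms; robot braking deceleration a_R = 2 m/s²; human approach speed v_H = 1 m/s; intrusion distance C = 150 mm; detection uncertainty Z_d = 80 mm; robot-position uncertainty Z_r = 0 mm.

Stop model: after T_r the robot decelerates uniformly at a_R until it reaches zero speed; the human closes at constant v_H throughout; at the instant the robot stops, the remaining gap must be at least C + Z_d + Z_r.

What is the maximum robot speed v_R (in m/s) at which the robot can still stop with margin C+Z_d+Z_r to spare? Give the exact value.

v_R_max = 12/5 m/s = 2.4000 m/s

quadratic (1/4)·v² + (7/10)·v + (-78/25) = 0
  disc = (7/10)² − 4·(1/4)·(-78/25) = 361/100 ; √disc = 19/10
  v_R = (−(7/10) + 19/10) / (2·(1/4)) = 12/5 m/s
check:
braking lasts T_s = (12/5)/2 = 1.2000 s
robot in T_r: 2.4000·0.2000 = 0.4800 m
robot under decel: 2.4000²/(2·2.0000) = 1.4400 m
human over T_r+T_s: 1.0000·(0.2000+1.2000) = 1.4000 m
residual clearance needed = 0.1500+0.0800+0.0000 = 0.2300 m
sum ≈ 0.4800+1.4400+1.4000+0.2300 ≈ 3.5500 m = S ✓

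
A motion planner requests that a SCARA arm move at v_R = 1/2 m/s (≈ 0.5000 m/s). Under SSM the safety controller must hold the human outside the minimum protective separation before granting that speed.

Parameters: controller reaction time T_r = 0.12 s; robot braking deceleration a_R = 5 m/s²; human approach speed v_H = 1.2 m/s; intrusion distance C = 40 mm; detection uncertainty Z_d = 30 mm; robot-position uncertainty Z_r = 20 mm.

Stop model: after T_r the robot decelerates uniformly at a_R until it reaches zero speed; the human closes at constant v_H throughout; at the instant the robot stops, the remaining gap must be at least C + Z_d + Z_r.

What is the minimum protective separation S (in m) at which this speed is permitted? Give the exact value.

braking lasts T_s = (1/2)/5 = 0.1000 s
reaction-phase robot travel = 0.5000·0.1200 = 0.0600 m
braking distance = 0.5000²/(2·5.0000) = 0.0250 m
human closes 1.2000·0.2200 = 0.2640 m
C+Z_d+Z_r = 0.0400+0.0300+0.0200 = 0.0900 m
S_min ≈ 0.0600+0.0250+0.2640+0.0900  ⇒  S_min = 439/1000 m

S_min = 439/1000 m = 0.4390 m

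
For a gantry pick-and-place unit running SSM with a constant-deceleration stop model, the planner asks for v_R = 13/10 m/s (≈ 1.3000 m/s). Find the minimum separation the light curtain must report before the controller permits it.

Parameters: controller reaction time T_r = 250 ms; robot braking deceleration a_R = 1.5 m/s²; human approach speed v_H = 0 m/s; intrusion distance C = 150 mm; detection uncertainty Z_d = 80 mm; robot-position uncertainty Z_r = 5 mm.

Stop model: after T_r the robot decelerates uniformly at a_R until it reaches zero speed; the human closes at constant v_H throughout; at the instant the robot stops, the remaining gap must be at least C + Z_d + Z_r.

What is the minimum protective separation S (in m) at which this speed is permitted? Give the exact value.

S_min = 337/300 m = 1.1233 m

stop time T_s = (13/10)/(3/2) = 0.8667 s
robot covers v_R·T_r = 1.3000·0.2500 = 0.3250 m before braking
robot under decel: 1.3000²/(2·1.5000) = 0.5633 m
human closes 0.0000·1.1167 = 0.0000 m
margins: 0.1500+0.0800+0.0050 = 0.2350 m
S_min ≈ 0.3250+0.5633+0.0000+0.2350  ⇒  S_min = 337/300 m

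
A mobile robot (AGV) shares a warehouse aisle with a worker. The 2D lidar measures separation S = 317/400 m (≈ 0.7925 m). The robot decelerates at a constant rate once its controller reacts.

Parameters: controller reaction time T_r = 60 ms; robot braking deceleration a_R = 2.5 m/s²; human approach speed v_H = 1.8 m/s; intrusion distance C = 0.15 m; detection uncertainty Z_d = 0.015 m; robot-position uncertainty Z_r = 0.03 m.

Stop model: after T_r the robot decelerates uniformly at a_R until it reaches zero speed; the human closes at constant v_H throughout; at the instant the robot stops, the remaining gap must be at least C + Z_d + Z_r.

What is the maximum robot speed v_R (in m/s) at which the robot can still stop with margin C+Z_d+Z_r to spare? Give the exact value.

at the boundary: (1/5)·v² + (39/50)·v + (-979/2000) = 0
  disc = (39/50)² − 4·(1/5)·(-979/2000) = 1 ; √disc = 1
  v_R = (−(39/50) + 1) / (2·(1/5)) = 11/20 m/s
check:
T_s = v_R/a_R = (11/20)/(5/2) = 0.2200 s
robot in T_r: 0.5500·0.0600 = 0.0330 m
robot under decel: 0.5500²/(2·2.5000) = 0.0605 m
human over T_r+T_s: 1.8000·(0.0600+0.2200) = 0.5040 m
margins: 0.1500+0.0150+0.0300 = 0.1950 m
sum ≈ 0.0330+0.0605+0.5040+0.1950 ≈ 0.7925 m = S ✓

v_R_max = 11/20 m/s = 0.5500 m/s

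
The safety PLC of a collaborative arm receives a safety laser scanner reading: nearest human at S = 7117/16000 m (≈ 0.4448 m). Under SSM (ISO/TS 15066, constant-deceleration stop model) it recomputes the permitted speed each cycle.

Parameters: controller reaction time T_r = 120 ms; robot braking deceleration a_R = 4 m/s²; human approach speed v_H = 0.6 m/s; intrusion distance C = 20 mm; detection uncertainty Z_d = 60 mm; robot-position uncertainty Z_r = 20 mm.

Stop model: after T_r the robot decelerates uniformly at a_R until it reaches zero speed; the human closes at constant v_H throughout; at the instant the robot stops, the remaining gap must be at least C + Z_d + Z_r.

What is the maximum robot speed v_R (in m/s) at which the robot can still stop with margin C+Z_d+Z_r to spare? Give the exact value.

v_R_max = 3/4 m/s = 0.7500 m/s

at the boundary: (1/8)·v² + (27/100)·v + (-873/3200) = 0
  disc = (27/100)² − 4·(1/8)·(-873/3200) = 33489/160000 ; √disc = 183/400
  v_R = (−(27/100) + 183/400) / (2·(1/8)) = 3/4 m/s
check:
braking lasts T_s = (3/4)/4 = 0.1875 s
reaction-phase robot travel = 0.7500·0.1200 = 0.0900 m
robot under decel: 0.7500²/(2·4.0000) = 0.0703 m
person approaches 0.6000·(0.1200+0.1875) = 0.1845 m
residual clearance needed = 0.0200+0.0600+0.0200 = 0.1000 m
sum ≈ 0.0900+0.0703+0.1845+0.1000 ≈ 0.4448 m = S ✓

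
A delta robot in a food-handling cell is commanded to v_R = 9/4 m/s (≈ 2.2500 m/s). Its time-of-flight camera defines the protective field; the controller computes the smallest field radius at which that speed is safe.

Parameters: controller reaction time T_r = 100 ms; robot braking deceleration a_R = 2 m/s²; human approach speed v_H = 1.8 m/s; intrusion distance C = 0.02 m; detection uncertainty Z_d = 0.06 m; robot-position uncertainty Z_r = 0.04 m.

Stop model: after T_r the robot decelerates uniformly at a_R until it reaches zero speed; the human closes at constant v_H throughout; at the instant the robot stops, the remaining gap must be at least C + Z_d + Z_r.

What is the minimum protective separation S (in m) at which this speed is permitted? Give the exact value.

braking lasts T_s = (9/4)/2 = 1.1250 s
robot in T_r: 2.2500·0.1000 = 0.2250 m
robot covers 2.2500·1.1250 − ½·2.0000·1.1250² = 1.2656 m while stopping
human over T_r+T_s: 1.8000·(0.1000+1.1250) = 2.2050 m
C+Z_d+Z_r = 0.0200+0.0600+0.0400 = 0.1200 m
S_min ≈ 0.2250+1.2656+2.2050+0.1200  ⇒  S_min = 1221/320 m

S_min = 1221/320 m = 3.8156 m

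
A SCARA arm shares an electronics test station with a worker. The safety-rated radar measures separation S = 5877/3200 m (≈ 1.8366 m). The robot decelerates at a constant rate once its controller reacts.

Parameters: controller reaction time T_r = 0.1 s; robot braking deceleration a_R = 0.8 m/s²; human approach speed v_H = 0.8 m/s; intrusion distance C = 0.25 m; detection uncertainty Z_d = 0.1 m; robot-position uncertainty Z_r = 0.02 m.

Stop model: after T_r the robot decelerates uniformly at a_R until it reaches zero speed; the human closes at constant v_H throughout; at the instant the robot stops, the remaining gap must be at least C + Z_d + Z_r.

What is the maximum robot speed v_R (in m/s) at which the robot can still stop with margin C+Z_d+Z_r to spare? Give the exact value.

at the boundary: (5/8)·v² + (11/10)·v + (-4437/3200) = 0
  disc = (11/10)² − 4·(5/8)·(-4437/3200) = 29929/6400 ; √disc = 173/80
  v_R = (−(11/10) + 173/80) / (2·(5/8)) = 17/20 m/s
check:
T_s = v_R/a_R = (17/20)/(4/5) = 1.0625 s
reaction-phase robot travel = 0.8500·0.1000 = 0.0850 m
braking distance = 0.8500²/(2·0.8000) = 0.4516 m
human closes 0.8000·1.1625 = 0.9300 m
C+Z_d+Z_r = 0.2500+0.1000+0.0200 = 0.3700 m
sum ≈ 0.0850+0.4516+0.9300+0.3700 ≈ 1.8366 m = S ✓

v_R_max = 17/20 m/s = 0.8500 m/s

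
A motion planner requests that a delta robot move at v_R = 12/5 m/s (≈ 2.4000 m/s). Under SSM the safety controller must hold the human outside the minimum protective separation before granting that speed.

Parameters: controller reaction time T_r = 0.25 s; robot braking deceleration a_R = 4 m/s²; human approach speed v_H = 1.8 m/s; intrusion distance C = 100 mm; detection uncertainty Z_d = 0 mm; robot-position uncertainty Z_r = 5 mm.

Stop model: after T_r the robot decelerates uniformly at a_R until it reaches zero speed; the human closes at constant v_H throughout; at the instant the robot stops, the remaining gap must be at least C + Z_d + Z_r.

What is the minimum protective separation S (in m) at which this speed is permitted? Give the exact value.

S_min = 591/200 m = 2.9550 m

braking lasts T_s = (12/5)/4 = 0.6000 s
robot in T_r: 2.4000·0.2500 = 0.6000 m
braking distance = 2.4000²/(2·4.0000) = 0.7200 m
person approaches 1.8000·(0.2500+0.6000) = 1.5300 m
residual clearance needed = 0.1000+0.0000+0.0050 = 0.1050 m
S_min ≈ 0.6000+0.7200+1.5300+0.1050  ⇒  S_min = 591/200 m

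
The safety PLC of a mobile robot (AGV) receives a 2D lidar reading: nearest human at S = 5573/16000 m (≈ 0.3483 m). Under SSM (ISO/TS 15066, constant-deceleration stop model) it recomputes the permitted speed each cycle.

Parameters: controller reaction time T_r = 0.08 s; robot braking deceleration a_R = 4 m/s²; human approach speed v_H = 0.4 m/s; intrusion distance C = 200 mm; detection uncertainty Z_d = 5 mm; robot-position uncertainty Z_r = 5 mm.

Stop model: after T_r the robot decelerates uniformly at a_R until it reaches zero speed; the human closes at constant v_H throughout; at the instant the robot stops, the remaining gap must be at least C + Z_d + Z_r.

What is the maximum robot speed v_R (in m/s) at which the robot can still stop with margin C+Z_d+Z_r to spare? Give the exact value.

quadratic (1/8)·v² + (9/50)·v + (-1701/16000) = 0
  disc = (9/50)² − 4·(1/8)·(-1701/16000) = 13689/160000 ; √disc = 117/400
  v_R = (−(9/50) + 117/400) / (2·(1/8)) = 9/20 m/s
check:
braking lasts T_s = (9/20)/4 = 0.1125 s
robot covers v_R·T_r = 0.4500·0.0800 = 0.0360 m before braking
braking distance = 0.4500²/(2·4.0000) = 0.0253 m
person approaches 0.4000·(0.0800+0.1125) = 0.0770 m
margins: 0.2000+0.0050+0.0050 = 0.2100 m
sum ≈ 0.0360+0.0253+0.0770+0.2100 ≈ 0.3483 m = S ✓

v_R_max = 9/20 m/s = 0.4500 m/s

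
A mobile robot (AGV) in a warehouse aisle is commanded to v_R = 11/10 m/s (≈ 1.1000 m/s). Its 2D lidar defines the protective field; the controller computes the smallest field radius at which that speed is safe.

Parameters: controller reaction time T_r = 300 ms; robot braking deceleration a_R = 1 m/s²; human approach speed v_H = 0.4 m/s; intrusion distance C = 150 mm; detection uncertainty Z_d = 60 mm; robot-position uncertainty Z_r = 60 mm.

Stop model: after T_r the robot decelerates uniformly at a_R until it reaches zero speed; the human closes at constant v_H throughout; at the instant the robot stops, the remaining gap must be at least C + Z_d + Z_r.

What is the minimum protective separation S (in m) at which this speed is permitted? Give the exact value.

S_min = 353/200 m = 1.7650 m

T_s = v_R/a_R = (11/10)/1 = 1.1000 s
reaction-phase robot travel = 1.1000·0.3000 = 0.3300 m
robot under decel: 1.1000²/(2·1.0000) = 0.6050 m
human over T_r+T_s: 0.4000·(0.3000+1.1000) = 0.5600 m
C+Z_d+Z_r = 0.1500+0.0600+0.0600 = 0.2700 m
S_min ≈ 0.3300+0.6050+0.5600+0.2700  ⇒  S_min = 353/200 m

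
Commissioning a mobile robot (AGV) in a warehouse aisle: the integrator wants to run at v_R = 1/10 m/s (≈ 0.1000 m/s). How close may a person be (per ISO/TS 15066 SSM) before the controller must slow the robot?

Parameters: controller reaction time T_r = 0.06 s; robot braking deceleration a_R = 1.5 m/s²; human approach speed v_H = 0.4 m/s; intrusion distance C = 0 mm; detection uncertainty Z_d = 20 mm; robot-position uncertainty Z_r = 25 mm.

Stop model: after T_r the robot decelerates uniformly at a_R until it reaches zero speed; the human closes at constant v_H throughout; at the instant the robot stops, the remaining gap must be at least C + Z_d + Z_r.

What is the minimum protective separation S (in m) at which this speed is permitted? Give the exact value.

S_min = 21/200 m = 0.1050 m

T_s = v_R/a_R = (1/10)/(3/2) = 0.0667 s
reaction-phase robot travel = 0.1000·0.0600 = 0.0060 m
robot covers 0.1000·0.0667 − ½·1.5000·0.0667² = 0.0033 m while stopping
human over T_r+T_s: 0.4000·(0.0600+0.0667) = 0.0507 m
residual clearance needed = 0.0000+0.0200+0.0250 = 0.0450 m
S_min ≈ 0.0060+0.0033+0.0507+0.0450  ⇒  S_min = 21/200 m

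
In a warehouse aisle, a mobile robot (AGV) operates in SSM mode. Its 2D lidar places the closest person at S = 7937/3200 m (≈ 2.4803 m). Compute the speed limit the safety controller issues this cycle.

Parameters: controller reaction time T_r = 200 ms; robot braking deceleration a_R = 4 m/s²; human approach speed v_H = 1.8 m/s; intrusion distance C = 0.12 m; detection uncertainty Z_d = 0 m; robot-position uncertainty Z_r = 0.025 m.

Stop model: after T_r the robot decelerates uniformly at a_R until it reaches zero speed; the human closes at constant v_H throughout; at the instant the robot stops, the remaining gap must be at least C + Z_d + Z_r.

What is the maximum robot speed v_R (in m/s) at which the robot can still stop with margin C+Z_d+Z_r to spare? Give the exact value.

v_R_max = 43/20 m/s = 2.1500 m/s

quadratic (1/8)·v² + (13/20)·v + (-6321/3200) = 0
  disc = (13/20)² − 4·(1/8)·(-6321/3200) = 361/256 ; √disc = 19/16
  v_R = (−(13/20) + 19/16) / (2·(1/8)) = 43/20 m/s
check:
stop time T_s = (43/20)/4 = 0.5375 s
robot in T_r: 2.1500·0.2000 = 0.4300 m
braking distance = 2.1500²/(2·4.0000) = 0.5778 m
human closes 1.8000·0.7375 = 1.3275 m
margins: 0.1200+0.0000+0.0250 = 0.1450 m
sum ≈ 0.4300+0.5778+1.3275+0.1450 ≈ 2.4803 m = S ✓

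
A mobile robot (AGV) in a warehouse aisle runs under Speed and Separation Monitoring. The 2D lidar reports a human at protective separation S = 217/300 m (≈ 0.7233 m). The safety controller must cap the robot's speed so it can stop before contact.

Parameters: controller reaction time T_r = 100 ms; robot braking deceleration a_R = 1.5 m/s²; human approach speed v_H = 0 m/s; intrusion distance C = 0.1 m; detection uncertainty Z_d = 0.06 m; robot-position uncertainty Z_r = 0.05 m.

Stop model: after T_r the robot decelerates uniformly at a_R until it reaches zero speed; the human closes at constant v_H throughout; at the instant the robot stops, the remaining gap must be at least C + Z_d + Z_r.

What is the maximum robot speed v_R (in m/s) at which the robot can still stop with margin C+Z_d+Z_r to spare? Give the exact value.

collect terms ⇒ (1/3)·v_R² + (1/10)·v_R + (-77/150) = 0
  disc = (1/10)² − 4·(1/3)·(-77/150) = 25/36 ; √disc = 5/6
  v_R = (−(1/10) + 5/6) / (2·(1/3)) = 11/10 m/s
check:
T_s = v_R/a_R = (11/10)/(3/2) = 0.7333 s
robot in T_r: 1.1000·0.1000 = 0.1100 m
braking distance = 1.1000²/(2·1.5000) = 0.4033 m
human over T_r+T_s: 0.0000·(0.1000+0.7333) = 0.0000 m
residual clearance needed = 0.1000+0.0600+0.0500 = 0.2100 m
sum ≈ 0.1100+0.4033+0.0000+0.2100 ≈ 0.7233 m = S ✓

v_R_max = 11/10 m/s = 1.1000 m/s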